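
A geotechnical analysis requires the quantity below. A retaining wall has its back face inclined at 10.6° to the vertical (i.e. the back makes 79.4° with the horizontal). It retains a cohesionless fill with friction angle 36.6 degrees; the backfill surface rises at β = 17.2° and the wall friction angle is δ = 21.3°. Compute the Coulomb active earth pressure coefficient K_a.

0.396

K_a = sin²(α+φ) / [sin²α · sin(α−δ) · (1 + √{sin(φ+δ)sin(φ−β) / (sin(α−δ)sin(α+β))})²].
With α = 79.4°, φ = 36.6°, δ = 21.3°, β = 17.2°: K_a = 0.3957.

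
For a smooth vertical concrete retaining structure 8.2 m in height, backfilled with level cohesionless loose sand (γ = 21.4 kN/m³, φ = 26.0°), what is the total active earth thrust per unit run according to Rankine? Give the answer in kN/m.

281 kN/m

K_a = tan²(45° − φ/2) = 0.3905.
P_a = ½ K_a γ H² = 0.5 × 0.3905 × 21.4 × 8.2² = 280.9 kN/m.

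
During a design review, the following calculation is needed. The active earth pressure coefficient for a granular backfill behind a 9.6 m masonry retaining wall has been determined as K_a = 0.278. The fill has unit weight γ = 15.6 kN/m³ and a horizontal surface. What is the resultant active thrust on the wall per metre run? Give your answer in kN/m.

P = ½ K_a γ H² = 0.5 × 0.278 × 15.6 × 9.6² = 199.8 kN/m.

200 kN/m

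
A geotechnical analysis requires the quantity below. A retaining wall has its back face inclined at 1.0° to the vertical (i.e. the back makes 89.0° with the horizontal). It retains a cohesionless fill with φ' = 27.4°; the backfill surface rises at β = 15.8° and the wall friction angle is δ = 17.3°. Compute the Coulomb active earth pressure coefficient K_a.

K_a = sin²(α+φ) / [sin²α · sin(α−δ) · (1 + √{sin(φ+δ)sin(φ−β) / (sin(α−δ)sin(α+β))})²].
With α = 89.0°, φ = 27.4°, δ = 17.3°, β = 15.8°: K_a = 0.4359.

0.436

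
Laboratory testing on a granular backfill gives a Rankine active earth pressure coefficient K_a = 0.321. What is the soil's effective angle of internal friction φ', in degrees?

30.9°

K_a = tan²(45° − φ/2) ⇒ 45° − φ/2 = arctan(√0.321) = 29.53°.
φ = 2(45° − 29.53°) = 30.93°.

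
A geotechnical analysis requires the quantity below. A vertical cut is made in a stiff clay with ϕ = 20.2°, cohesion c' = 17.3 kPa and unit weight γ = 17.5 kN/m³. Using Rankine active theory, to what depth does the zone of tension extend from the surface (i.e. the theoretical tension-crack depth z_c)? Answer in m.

2.83 m

K_a = tan²(45° − 20.2°/2) = 0.4867; √K_a = 0.6976.
The active pressure is zero where K_a γ z = 2c√K_a, so z_c = 2c/(γ√K_a) = 2×17.3/(17.5×0.6976) = 2.834 m.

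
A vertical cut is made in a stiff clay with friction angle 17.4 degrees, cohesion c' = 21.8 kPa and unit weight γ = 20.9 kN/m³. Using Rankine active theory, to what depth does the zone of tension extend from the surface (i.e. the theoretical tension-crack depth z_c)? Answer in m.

K_a = tan²(45° − 17.4°/2) = 0.5396; √K_a = 0.7346.
The active pressure is zero where K_a γ z = 2c√K_a, so z_c = 2c/(γ√K_a) = 2×21.8/(20.9×0.7346) = 2.840 m.

2.84 m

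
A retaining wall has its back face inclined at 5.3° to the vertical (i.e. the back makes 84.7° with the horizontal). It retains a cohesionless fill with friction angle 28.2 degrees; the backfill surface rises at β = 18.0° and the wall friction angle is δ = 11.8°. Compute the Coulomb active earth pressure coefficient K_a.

0.492

K_a = sin²(α+φ) / [sin²α · sin(α−δ) · (1 + √{sin(φ+δ)sin(φ−β) / (sin(α−δ)sin(α+β))})²].
With α = 84.7°, φ = 28.2°, δ = 11.8°, β = 18.0°: K_a = 0.4918.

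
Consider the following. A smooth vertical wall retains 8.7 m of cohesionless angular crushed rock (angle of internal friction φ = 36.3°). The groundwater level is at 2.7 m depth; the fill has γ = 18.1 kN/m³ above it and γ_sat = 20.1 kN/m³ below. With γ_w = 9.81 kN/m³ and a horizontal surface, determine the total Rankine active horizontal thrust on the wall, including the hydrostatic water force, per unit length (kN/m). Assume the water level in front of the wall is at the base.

K_a = tan²(45° − φ/2) = 0.2563.
γ' = 20.1 − 9.81 = 10.29 kN/m³. Depth below WT = 6.0 m.
σ'_h at WT = K_a γ d_w = 12.52 kPa; at base = 12.52 + K_a γ' × 6.0 = 28.35 kPa.
P₁ (0–2.7 m) = ½×12.52×2.7 = 16.91. P₂ (2.7–8.7 m) = ½(12.52+28.35)×6.0 = 122.6.
P_w = ½ γ_w h₂² = 0.5×9.81×6.0² = 176.6. Total = 16.91+122.6+176.6 = 316.1 kN/m.

316 kN/m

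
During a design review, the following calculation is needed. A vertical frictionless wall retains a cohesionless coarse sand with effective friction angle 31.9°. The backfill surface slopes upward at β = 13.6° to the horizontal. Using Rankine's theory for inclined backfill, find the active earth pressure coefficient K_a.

K_a = cos β · (cos β − √(cos²β − cos²φ)) / (cos β + √(cos²β − cos²φ)).
cos β = 0.9720, cos φ = 0.8490, √(cos²β − cos²φ) = 0.4732.
K_a = 0.9720 × (0.9720 − 0.4732)/(0.9720 + 0.4732) = 0.3354.

0.335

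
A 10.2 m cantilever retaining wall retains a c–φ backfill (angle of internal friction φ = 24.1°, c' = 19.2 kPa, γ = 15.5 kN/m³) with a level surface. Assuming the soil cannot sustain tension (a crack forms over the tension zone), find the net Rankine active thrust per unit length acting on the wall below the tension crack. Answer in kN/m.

132 kN/m

K_a = 0.4201; √K_a = 0.6482.
Tension-crack depth z_c = 2c/(γ√K_a) = 2×19.2/(15.5×0.6482) = 3.822 m.
σ_a at base = K_a γ H − 2c√K_a = 0.4201×15.5×10.2 − 2×19.2×0.6482 = 41.53 kPa.
P_a = ½ × 41.53 × (H − z_c) = 0.5×41.53×6.378 = 132.4 kN/m.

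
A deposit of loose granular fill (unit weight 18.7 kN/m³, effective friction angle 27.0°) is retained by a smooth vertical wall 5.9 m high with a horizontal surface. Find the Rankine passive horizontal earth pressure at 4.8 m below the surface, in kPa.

239 kPa

K_p = (1 + sin φ)/(1 − sin φ) = 2.663.
σ_h = K_p γ z = 2.663 × 18.7 × 4.8 = 239.0 kPa.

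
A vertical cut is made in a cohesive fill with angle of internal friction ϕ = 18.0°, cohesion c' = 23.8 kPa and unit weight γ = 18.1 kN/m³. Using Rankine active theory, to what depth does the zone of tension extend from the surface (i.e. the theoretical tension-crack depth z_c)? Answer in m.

K_a = tan²(45° − 18.0°/2) = 0.5279; √K_a = 0.7265.
The active pressure is zero where K_a γ z = 2c√K_a, so z_c = 2c/(γ√K_a) = 2×23.8/(18.1×0.7265) = 3.620 m.

3.62 m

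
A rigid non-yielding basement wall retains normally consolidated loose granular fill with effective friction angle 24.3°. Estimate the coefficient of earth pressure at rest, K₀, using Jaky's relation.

K₀ = 1 − sin φ' = 1 − sin 24.3° = 0.5885.

0.588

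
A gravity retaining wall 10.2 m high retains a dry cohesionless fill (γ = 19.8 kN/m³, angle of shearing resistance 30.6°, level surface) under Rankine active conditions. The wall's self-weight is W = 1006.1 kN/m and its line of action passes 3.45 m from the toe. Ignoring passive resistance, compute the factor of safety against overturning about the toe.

K_a = tan²(45° − 30.6°/2) = 0.3253.
P_a = ½K_aγH² = 0.5×0.3253×19.8×10.2² = 335.1 kN/m, acting at H/3 = 3.400 m above the base.
Overturning moment M_o = P_a × H/3 = 335.1 × 3.400 = 1139.
Resisting moment M_r = W × 3.45 = 1006.1 × 3.45 = 3471.
FS_overturning = M_r/M_o = 3471/1139 = 3.047.

3.05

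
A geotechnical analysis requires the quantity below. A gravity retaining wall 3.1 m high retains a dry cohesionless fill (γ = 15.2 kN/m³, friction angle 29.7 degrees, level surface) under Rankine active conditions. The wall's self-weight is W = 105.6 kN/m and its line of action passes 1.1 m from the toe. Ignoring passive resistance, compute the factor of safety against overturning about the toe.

K_a = tan²(45° − 29.7°/2) = 0.3374.
P_a = ½K_aγH² = 0.5×0.3374×15.2×3.1² = 24.64 kN/m, acting at H/3 = 1.033 m above the base.
Overturning moment M_o = P_a × H/3 = 24.64 × 1.033 = 25.46.
Resisting moment M_r = W × 1.1 = 105.6 × 1.1 = 116.2.
FS_overturning = M_r/M_o = 116.2/25.46 = 4.562.

4.56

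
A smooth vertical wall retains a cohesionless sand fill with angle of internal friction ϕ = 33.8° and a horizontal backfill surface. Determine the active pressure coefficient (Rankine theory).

K_a = (1 − sin φ)/(1 + sin φ) = (1 − sin 33.8°)/(1 + sin 33.8°) = 0.2851.

0.285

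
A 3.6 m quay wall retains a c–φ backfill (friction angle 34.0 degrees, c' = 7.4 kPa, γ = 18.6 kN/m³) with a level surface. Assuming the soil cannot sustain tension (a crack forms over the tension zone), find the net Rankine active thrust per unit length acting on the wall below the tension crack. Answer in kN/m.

11.6 kN/m

K_a = 0.2827; √K_a = 0.5317.
Tension-crack depth z_c = 2c/(γ√K_a) = 2×7.4/(18.6×0.5317) = 1.496 m.
σ_a at base = K_a γ H − 2c√K_a = 0.2827×18.6×3.6 − 2×7.4×0.5317 = 11.06 kPa.
P_a = ½ × 11.06 × (H − z_c) = 0.5×11.06×2.104 = 11.63 kN/m.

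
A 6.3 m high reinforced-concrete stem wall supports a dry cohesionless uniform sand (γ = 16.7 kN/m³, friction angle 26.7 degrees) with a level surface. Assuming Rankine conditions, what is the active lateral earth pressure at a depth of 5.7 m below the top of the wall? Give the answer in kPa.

K_a = (1 − sin φ)/(1 + sin φ) = 0.3800.
σ_h = K_a γ z = 0.3800 × 16.7 × 5.7 = 36.17 kPa.

36.2 kPa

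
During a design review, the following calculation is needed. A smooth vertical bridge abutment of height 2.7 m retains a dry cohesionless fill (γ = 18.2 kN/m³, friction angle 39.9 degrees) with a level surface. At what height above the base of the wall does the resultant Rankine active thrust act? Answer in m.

K_a = 0.2184.
The pressure distribution is triangular, so the resultant acts at H/3 above the base = 2.7/3 = 0.9000 m.

0.900 m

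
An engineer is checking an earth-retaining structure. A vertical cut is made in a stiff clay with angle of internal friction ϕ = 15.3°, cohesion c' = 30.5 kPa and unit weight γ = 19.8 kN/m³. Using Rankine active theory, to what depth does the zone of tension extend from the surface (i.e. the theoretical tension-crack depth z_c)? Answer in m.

4.04 m

K_a = tan²(45° − 15.3°/2) = 0.5824; √K_a = 0.7632.
The active pressure is zero where K_a γ z = 2c√K_a, so z_c = 2c/(γ√K_a) = 2×30.5/(19.8×0.7632) = 4.037 m.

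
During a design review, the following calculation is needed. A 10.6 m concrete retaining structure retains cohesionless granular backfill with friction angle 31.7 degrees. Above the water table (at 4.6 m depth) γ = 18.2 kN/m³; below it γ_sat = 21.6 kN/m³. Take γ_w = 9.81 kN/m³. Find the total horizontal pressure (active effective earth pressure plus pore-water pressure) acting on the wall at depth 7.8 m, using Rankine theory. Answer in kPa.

K_a = (1 − sin φ)/(1 + sin φ) = 0.3111.
γ' = 21.6 − 9.81 = 11.79 kN/m³.
Effective vertical stress at 7.8 m: σ'_v = 18.2×4.6 + 11.79×3.20 = 121.4 kPa.
σ'_h = K_a σ'_v = 0.3111 × 121.4 = 37.78 kPa; u = γ_w × 3.20 = 31.39 kPa.
Total σ_h = 37.78 + 31.39 = 69.17 kPa.

69.2 kPa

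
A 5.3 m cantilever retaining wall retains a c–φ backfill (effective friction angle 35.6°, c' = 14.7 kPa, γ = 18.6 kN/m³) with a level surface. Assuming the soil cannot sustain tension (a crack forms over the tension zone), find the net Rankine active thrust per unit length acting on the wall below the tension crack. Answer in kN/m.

12.2 kN/m

K_a = 0.2641; √K_a = 0.5139.
Tension-crack depth z_c = 2c/(γ√K_a) = 2×14.7/(18.6×0.5139) = 3.076 m.
σ_a at base = K_a γ H − 2c√K_a = 0.2641×18.6×5.3 − 2×14.7×0.5139 = 10.93 kPa.
P_a = ½ × 10.93 × (H − z_c) = 0.5×10.93×2.224 = 12.15 kN/m.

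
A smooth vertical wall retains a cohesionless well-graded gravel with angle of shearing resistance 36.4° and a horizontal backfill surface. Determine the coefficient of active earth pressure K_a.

0.255

K_a = tan²(45° − φ/2) = tan²(26.80°) = 0.2552.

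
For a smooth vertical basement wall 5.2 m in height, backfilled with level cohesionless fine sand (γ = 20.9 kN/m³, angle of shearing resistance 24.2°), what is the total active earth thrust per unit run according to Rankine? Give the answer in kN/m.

K_a = tan²(45° − φ/2) = 0.4185.
P_a = ½ K_a γ H² = 0.5 × 0.4185 × 20.9 × 5.2² = 118.3 kN/m.

118 kN/m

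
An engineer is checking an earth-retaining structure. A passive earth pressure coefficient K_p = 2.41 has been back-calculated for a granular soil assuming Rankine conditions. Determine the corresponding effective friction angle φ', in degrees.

K_p = (1+sin φ)/(1−sin φ) ⇒ sin φ = (K_p − 1)/(K_p + 1) = 0.4135.
φ = arcsin(0.4135) = 24.42°.

24.4°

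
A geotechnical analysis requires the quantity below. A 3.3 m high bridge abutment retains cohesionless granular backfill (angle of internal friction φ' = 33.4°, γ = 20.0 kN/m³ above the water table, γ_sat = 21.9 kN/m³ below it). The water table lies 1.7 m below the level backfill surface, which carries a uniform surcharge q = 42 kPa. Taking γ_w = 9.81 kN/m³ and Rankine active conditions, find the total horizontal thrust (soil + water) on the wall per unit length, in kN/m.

81.4 kN/m

K_a = tan²(45° − φ/2) = 0.2899.
γ' = 21.9 − 9.81 = 12.09 kN/m³. h₂ = H − d_w = 1.6 m.
σ'_h: at surface K_a·q = 12.18; at WT K_a(q+γd_w) = 22.03; at base K_a(q+γd_w+γ'h₂) = 27.64 kPa.
P₁ = ½(12.18+22.03)×1.7 = 29.08; P₂ = ½(22.03+27.64)×1.6 = 39.74; P_w = ½γ_w h₂² = 12.56.
Total = 29.08+39.74+12.56 = 81.38 kN/m.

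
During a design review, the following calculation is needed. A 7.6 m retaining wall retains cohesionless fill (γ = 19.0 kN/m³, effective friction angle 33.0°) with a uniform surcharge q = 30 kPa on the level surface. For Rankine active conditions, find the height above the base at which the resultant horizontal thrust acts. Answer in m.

2.91 m

K_a = 0.2948.
Triangular part P₁ = ½K_aγH² = 161.8 at H/3 = 2.533 m; rectangular part P₂ = K_a q H = 67.21 at H/2 = 3.800 m.
ȳ = (P₁·2.533 + P₂·3.800)/(P₁+P₂) = 2.905 m.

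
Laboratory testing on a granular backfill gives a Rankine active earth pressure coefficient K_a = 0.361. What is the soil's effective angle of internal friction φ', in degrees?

K_a = tan²(45° − φ/2) ⇒ 45° − φ/2 = arctan(√0.361) = 31.00°.
φ = 2(45° − 31.00°) = 28.00°.

28.0°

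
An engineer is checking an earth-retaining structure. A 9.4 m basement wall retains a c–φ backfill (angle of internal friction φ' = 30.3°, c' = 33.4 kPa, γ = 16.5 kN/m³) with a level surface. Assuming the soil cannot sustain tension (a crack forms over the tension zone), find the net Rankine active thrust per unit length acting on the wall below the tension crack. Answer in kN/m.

K_a = 0.3293; √K_a = 0.5739.
Tension-crack depth z_c = 2c/(γ√K_a) = 2×33.4/(16.5×0.5739) = 7.055 m.
σ_a at base = K_a γ H − 2c√K_a = 0.3293×16.5×9.4 − 2×33.4×0.5739 = 12.74 kPa.
P_a = ½ × 12.74 × (H − z_c) = 0.5×12.74×2.345 = 14.94 kN/m.

14.9 kN/m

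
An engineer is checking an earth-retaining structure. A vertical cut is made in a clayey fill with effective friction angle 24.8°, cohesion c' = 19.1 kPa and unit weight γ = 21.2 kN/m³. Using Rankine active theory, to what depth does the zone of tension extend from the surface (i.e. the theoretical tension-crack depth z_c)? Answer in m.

K_a = tan²(45° − 24.8°/2) = 0.4090; √K_a = 0.6395.
The active pressure is zero where K_a γ z = 2c√K_a, so z_c = 2c/(γ√K_a) = 2×19.1/(21.2×0.6395) = 2.818 m.

2.82 m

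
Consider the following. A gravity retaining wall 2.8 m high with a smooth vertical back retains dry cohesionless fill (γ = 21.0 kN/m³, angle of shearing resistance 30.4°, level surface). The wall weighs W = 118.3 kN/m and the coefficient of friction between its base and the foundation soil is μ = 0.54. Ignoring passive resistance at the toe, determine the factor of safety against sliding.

K_a = tan²(45° − 30.4°/2) = 0.3280.
P_a = ½K_aγH² = 0.5×0.3280×21.0×2.8² = 27.00 kN/m, acting at H/3 = 0.9333 m above the base.
FS_sliding = μW / P_a = 0.54×118.3 / 27.00 = 2.366.

2.37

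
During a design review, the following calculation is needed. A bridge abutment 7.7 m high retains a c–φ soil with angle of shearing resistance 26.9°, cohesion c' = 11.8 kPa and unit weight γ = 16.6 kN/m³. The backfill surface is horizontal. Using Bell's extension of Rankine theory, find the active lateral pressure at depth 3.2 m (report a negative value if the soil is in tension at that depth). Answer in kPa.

5.54 kPa

K_a = (1 − sin φ)/(1 + sin φ) = 0.3770.
σ_a = K_a γ z − 2c√K_a = 0.3770×16.6×3.2 − 2×11.8×0.6140 = 5.536 kPa.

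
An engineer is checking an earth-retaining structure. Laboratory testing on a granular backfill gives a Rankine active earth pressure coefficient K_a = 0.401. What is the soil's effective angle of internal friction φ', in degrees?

25.3°

K_a = tan²(45° − φ/2) ⇒ 45° − φ/2 = arctan(√0.401) = 32.34°.
φ = 2(45° − 32.34°) = 25.31°.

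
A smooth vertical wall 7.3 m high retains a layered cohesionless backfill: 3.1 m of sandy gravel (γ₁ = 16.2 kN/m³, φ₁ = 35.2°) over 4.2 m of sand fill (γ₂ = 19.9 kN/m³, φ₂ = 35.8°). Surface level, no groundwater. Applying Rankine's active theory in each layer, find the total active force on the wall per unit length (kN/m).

K_a1 = tan²(45°−35.2°/2) = 0.2687; K_a2 = tan²(45°−35.8°/2) = 0.2619.
Layer 1: σ at base = K_a1 γ₁ h₁ = 13.49 kPa; P₁ = ½×13.49×3.1 = 20.91.
Layer 2: σ_v at top = γ₁h₁ = 50.22; σ_h top = K_a2×50.22 = 13.15; σ_h base = K_a2×(50.22+19.9×4.2) = 35.04.
P₂ = ½(13.15+35.04)×4.2 = 101.2. Total P_a = 20.91+101.2 = 122.1 kN/m.

122 kN/m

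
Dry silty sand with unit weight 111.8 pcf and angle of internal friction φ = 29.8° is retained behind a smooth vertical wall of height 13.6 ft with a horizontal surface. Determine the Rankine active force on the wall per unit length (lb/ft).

K_a = tan²(45° − φ/2) = 0.3360.
P_a = ½ K_a γ H² = 0.5 × 0.3360 × 111.8 × 13.6² = 3474 lb/ft.

3470 lb/ft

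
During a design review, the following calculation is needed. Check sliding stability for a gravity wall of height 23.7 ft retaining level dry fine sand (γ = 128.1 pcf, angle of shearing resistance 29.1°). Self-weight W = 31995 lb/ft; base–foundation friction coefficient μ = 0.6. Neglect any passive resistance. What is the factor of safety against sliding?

1.54

K_a = tan²(45° − 29.1°/2) = 0.3456.
P_a = ½K_aγH² = 0.5×0.3456×128.1×23.7² = 12430 lb/ft, acting at H/3 = 7.900 ft above the base.
FS_sliding = μW / P_a = 0.6×31995 / 12430 = 1.544.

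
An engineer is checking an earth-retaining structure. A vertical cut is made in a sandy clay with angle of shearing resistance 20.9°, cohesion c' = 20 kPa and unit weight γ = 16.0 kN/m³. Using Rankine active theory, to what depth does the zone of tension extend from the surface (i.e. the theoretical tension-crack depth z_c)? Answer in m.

K_a = tan²(45° − 20.9°/2) = 0.4741; √K_a = 0.6886.
The active pressure is zero where K_a γ z = 2c√K_a, so z_c = 2c/(γ√K_a) = 2×20/(16.0×0.6886) = 3.631 m.

3.63 m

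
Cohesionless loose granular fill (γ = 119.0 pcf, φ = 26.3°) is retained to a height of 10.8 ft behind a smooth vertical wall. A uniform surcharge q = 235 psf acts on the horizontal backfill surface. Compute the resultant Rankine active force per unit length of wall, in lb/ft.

3660 lb/ft

K_a = tan²(45° − φ/2) = 0.3859.
Soil triangle: ½ K_a γ H² = 0.5×0.3859×119.0×10.8² = 2678 lb/ft.
Surcharge rectangle: K_a q H = 0.3859×235×10.8 = 979.5 lb/ft.
Total = 2678 + 979.5 = 3658 lb/ft.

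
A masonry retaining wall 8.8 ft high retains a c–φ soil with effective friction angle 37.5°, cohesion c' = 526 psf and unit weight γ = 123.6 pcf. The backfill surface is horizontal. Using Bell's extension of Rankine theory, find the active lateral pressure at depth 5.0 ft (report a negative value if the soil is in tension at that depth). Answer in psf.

K_a = (1 − sin φ)/(1 + sin φ) = 0.2432.
σ_a = K_a γ z − 2c√K_a = 0.2432×123.6×5.0 − 2×526×0.4931 = -368.5 psf.

-368 psf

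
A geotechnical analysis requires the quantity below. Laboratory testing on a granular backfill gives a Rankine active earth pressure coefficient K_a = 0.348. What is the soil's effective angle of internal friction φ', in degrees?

28.9°

K_a = tan²(45° − φ/2) ⇒ 45° − φ/2 = arctan(√0.348) = 30.54°.
φ = 2(45° − 30.54°) = 28.93°.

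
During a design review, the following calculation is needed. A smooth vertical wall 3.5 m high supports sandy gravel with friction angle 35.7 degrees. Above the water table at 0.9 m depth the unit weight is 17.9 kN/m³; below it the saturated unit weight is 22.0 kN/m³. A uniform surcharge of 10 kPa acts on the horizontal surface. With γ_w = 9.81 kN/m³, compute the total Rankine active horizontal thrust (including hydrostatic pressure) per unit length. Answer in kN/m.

K_a = tan²(45° − φ/2) = 0.2630.
γ' = 22.0 − 9.81 = 12.19 kN/m³. h₂ = H − d_w = 2.6 m.
σ'_h: at surface K_a·q = 2.630; at WT K_a(q+γd_w) = 6.867; at base K_a(q+γd_w+γ'h₂) = 15.20 kPa.
P₁ = ½(2.630+6.867)×0.9 = 4.273; P₂ = ½(6.867+15.20)×2.6 = 28.69; P_w = ½γ_w h₂² = 33.16.
Total = 4.273+28.69+33.16 = 66.12 kN/m.

66.1 kN/m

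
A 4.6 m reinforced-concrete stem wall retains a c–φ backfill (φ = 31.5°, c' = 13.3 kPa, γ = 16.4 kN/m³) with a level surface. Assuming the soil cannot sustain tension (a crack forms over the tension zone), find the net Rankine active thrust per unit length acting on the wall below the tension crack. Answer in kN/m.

7.47 kN/m

K_a = 0.3136; √K_a = 0.5600.
Tension-crack depth z_c = 2c/(γ√K_a) = 2×13.3/(16.4×0.5600) = 2.896 m.
σ_a at base = K_a γ H − 2c√K_a = 0.3136×16.4×4.6 − 2×13.3×0.5600 = 8.764 kPa.
P_a = ½ × 8.764 × (H − z_c) = 0.5×8.764×1.704 = 7.466 kN/m.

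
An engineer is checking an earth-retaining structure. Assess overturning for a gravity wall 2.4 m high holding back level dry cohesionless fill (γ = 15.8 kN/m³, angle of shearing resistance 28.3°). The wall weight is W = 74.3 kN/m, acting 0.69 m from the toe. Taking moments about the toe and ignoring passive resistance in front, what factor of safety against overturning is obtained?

3.95

K_a = tan²(45° − 28.3°/2) = 0.3568.
P_a = ½K_aγH² = 0.5×0.3568×15.8×2.4² = 16.23 kN/m, acting at H/3 = 0.8000 m above the base.
Overturning moment M_o = P_a × H/3 = 16.23 × 0.8000 = 12.99.
Resisting moment M_r = W × 0.69 = 74.3 × 0.69 = 51.27.
FS_overturning = M_r/M_o = 51.27/12.99 = 3.947.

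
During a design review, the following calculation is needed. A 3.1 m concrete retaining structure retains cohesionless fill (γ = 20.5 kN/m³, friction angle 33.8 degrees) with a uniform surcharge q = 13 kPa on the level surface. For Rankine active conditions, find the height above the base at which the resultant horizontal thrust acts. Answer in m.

K_a = 0.2851.
Triangular part P₁ = ½K_aγH² = 28.08 at H/3 = 1.033 m; rectangular part P₂ = K_a q H = 11.49 at H/2 = 1.550 m.
ȳ = (P₁·1.033 + P₂·1.550)/(P₁+P₂) = 1.183 m.

1.18 m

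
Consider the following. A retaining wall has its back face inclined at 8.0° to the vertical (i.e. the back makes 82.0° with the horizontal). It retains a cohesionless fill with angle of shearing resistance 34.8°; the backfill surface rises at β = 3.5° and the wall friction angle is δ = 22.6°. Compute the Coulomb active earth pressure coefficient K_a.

0.321

K_a = sin²(α+φ) / [sin²α · sin(α−δ) · (1 + √{sin(φ+δ)sin(φ−β) / (sin(α−δ)sin(α+β))})²].
With α = 82.0°, φ = 34.8°, δ = 22.6°, β = 3.5°: K_a = 0.3212.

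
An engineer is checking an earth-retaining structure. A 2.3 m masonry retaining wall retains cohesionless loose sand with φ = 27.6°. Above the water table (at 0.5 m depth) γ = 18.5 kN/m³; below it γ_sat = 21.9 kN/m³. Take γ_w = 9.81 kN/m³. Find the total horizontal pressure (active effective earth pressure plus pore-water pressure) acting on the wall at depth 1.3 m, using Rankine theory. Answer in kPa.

14.8 kPa

K_a = (1 − sin φ)/(1 + sin φ) = 0.3668.
γ' = 21.9 − 9.81 = 12.09 kN/m³.
Effective vertical stress at 1.3 m: σ'_v = 18.5×0.5 + 12.09×0.800 = 18.92 kPa.
σ'_h = K_a σ'_v = 0.3668 × 18.92 = 6.940 kPa; u = γ_w × 0.800 = 7.848 kPa.
Total σ_h = 6.940 + 7.848 = 14.79 kPa.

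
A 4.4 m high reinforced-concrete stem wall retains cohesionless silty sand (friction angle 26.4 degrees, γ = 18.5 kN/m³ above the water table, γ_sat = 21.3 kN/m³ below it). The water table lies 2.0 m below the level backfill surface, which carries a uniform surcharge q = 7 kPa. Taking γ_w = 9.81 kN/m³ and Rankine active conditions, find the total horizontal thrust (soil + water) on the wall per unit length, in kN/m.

101 kN/m

K_a = tan²(45° − φ/2) = 0.3844.
γ' = 21.3 − 9.81 = 11.49 kN/m³. h₂ = H − d_w = 2.4 m.
σ'_h: at surface K_a·q = 2.691; at WT K_a(q+γd_w) = 16.92; at base K_a(q+γd_w+γ'h₂) = 27.52 kPa.
P₁ = ½(2.691+16.92)×2.0 = 19.61; P₂ = ½(16.92+27.52)×2.4 = 53.32; P_w = ½γ_w h₂² = 28.25.
Total = 19.61+53.32+28.25 = 101.2 kN/m.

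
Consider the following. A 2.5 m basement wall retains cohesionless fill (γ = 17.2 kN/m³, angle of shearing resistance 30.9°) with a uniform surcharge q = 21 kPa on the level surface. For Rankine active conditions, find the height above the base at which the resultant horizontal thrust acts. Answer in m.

K_a = 0.3214.
Triangular part P₁ = ½K_aγH² = 17.28 at H/3 = 0.8333 m; rectangular part P₂ = K_a q H = 16.87 at H/2 = 1.250 m.
ȳ = (P₁·0.8333 + P₂·1.250)/(P₁+P₂) = 1.039 m.

1.04 m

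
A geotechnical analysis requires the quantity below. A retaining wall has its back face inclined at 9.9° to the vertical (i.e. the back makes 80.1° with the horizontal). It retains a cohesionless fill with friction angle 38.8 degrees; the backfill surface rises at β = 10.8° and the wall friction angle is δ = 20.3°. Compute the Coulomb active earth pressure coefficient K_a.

K_a = sin²(α+φ) / [sin²α · sin(α−δ) · (1 + √{sin(φ+δ)sin(φ−β) / (sin(α−δ)sin(α+β))})²].
With α = 80.1°, φ = 38.8°, δ = 20.3°, β = 10.8°: K_a = 0.3227.

0.323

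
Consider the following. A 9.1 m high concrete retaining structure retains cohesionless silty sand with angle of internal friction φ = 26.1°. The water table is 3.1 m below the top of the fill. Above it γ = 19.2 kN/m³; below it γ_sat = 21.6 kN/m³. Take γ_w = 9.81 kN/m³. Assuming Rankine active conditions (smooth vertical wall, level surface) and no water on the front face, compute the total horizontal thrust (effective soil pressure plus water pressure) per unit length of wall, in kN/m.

434 kN/m

K_a = tan²(45° − φ/2) = 0.3889.
γ' = 21.6 − 9.81 = 11.79 kN/m³. Depth below WT = 6.0 m.
σ'_h at WT = K_a γ d_w = 23.15 kPa; at base = 23.15 + K_a γ' × 6.0 = 50.66 kPa.
P₁ (0–3.1 m) = ½×23.15×3.1 = 35.88. P₂ (3.1–9.1 m) = ½(23.15+50.66)×6.0 = 221.4.
P_w = ½ γ_w h₂² = 0.5×9.81×6.0² = 176.6. Total = 35.88+221.4+176.6 = 433.9 kN/m.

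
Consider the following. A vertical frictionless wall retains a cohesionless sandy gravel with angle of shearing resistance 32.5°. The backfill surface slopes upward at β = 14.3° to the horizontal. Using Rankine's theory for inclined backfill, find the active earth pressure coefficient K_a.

0.330

K_a = cos β · (cos β − √(cos²β − cos²φ)) / (cos β + √(cos²β − cos²φ)).
cos β = 0.9690, cos φ = 0.8434, √(cos²β − cos²φ) = 0.4772.
K_a = 0.9690 × (0.9690 − 0.4772)/(0.9690 + 0.4772) = 0.3296.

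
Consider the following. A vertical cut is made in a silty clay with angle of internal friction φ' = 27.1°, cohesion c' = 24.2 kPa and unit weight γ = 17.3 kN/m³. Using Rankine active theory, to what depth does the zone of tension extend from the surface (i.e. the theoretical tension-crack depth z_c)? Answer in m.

4.57 m

K_a = tan²(45° − 27.1°/2) = 0.3741; √K_a = 0.6116.
The active pressure is zero where K_a γ z = 2c√K_a, so z_c = 2c/(γ√K_a) = 2×24.2/(17.3×0.6116) = 4.574 m.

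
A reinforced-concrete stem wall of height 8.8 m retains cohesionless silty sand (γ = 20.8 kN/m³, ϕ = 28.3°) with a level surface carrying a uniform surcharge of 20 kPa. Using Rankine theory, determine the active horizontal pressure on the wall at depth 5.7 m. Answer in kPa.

K_a = (1 − sin φ)/(1 + sin φ) = 0.3568.
σ_v = γz + q = 20.8 × 5.7 + 20 = 138.6 kPa.
σ_h = K_a σ_v = 0.3568 × 138.6 = 49.43 kPa.

49.4 kPa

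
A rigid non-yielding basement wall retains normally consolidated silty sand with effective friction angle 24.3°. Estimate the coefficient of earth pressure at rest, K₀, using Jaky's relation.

0.588

K₀ = 1 − sin φ' = 1 − sin 24.3° = 0.5885.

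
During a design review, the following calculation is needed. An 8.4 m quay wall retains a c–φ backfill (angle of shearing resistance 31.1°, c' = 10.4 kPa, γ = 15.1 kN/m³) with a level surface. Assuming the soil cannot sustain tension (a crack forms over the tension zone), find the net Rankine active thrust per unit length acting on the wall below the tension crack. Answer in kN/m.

85.5 kN/m

K_a = 0.3188; √K_a = 0.5646.
Tension-crack depth z_c = 2c/(γ√K_a) = 2×10.4/(15.1×0.5646) = 2.440 m.
σ_a at base = K_a γ H − 2c√K_a = 0.3188×15.1×8.4 − 2×10.4×0.5646 = 28.69 kPa.
P_a = ½ × 28.69 × (H − z_c) = 0.5×28.69×5.960 = 85.51 kN/m.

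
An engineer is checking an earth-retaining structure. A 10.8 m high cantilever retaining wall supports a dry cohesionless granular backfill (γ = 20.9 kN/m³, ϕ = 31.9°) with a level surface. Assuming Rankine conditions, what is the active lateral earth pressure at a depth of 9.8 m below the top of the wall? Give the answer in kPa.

K_a = (1 − sin φ)/(1 + sin φ) = 0.3085.
σ_h = K_a γ z = 0.3085 × 20.9 × 9.8 = 63.19 kPa.

63.2 kPa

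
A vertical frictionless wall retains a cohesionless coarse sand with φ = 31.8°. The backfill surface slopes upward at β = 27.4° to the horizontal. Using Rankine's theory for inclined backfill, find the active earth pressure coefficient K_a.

K_a = cos β · (cos β − √(cos²β − cos²φ)) / (cos β + √(cos²β − cos²φ)).
cos β = 0.8878, cos φ = 0.8499, √(cos²β − cos²φ) = 0.2567.
K_a = 0.8878 × (0.8878 − 0.2567)/(0.8878 + 0.2567) = 0.4896.

0.490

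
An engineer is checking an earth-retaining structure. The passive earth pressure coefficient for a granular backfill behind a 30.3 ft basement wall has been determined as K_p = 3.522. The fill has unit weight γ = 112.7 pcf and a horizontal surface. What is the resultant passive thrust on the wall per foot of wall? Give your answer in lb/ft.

P = ½ K_p γ H² = 0.5 × 3.522 × 112.7 × 30.3² = 182200 lb/ft.

182000 lb/ft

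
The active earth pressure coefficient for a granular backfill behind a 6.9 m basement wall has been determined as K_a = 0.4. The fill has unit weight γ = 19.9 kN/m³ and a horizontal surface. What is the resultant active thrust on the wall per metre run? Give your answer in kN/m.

189 kN/m

P = ½ K_a γ H² = 0.5 × 0.4 × 19.9 × 6.9² = 189.5 kN/m.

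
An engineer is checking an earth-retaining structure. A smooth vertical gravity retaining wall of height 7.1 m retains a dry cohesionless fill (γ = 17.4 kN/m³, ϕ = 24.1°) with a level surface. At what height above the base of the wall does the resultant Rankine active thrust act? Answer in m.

K_a = 0.4201.
The pressure distribution is triangular, so the resultant acts at H/3 above the base = 7.1/3 = 2.367 m.

2.37 m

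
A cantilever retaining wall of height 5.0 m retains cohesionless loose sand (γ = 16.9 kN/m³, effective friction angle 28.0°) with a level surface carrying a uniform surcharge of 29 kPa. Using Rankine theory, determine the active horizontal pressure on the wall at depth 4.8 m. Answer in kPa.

39.8 kPa

K_a = (1 − sin φ)/(1 + sin φ) = 0.3610.
σ_v = γz + q = 16.9 × 4.8 + 29 = 110.1 kPa.
σ_h = K_a σ_v = 0.3610 × 110.1 = 39.76 kPa.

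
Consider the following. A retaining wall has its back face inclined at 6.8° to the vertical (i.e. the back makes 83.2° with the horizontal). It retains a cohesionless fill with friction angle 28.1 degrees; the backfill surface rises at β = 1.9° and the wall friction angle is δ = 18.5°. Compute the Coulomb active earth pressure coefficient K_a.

0.382

K_a = sin²(α+φ) / [sin²α · sin(α−δ) · (1 + √{sin(φ+δ)sin(φ−β) / (sin(α−δ)sin(α+β))})²].
With α = 83.2°, φ = 28.1°, δ = 18.5°, β = 1.9°: K_a = 0.3819.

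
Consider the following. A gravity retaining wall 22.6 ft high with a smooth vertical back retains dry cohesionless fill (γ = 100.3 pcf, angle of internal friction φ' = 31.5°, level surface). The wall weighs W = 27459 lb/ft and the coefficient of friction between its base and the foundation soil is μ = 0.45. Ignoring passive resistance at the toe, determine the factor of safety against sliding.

1.54

K_a = tan²(45° − 31.5°/2) = 0.3136.
P_a = ½K_aγH² = 0.5×0.3136×100.3×22.6² = 8034 lb/ft, acting at H/3 = 7.533 ft above the base.
FS_sliding = μW / P_a = 0.45×27459 / 8034 = 1.538.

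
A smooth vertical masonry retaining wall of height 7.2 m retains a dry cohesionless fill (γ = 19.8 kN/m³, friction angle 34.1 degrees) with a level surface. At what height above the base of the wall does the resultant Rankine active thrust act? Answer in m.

2.40 m

K_a = 0.2815.
The pressure distribution is triangular, so the resultant acts at H/3 above the base = 7.2/3 = 2.400 m.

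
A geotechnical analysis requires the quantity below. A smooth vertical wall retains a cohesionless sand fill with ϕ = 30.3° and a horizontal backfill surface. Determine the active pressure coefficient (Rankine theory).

0.329

K_a = tan²(45° − φ/2) = tan²(29.85°) = 0.3293.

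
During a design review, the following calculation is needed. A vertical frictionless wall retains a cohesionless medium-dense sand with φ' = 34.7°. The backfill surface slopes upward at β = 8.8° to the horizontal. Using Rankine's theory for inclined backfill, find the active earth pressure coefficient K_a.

0.283

K_a = cos β · (cos β − √(cos²β − cos²φ)) / (cos β + √(cos²β − cos²φ)).
cos β = 0.9882, cos φ = 0.8221, √(cos²β − cos²φ) = 0.5483.
K_a = 0.9882 × (0.9882 − 0.5483)/(0.9882 + 0.5483) = 0.2829.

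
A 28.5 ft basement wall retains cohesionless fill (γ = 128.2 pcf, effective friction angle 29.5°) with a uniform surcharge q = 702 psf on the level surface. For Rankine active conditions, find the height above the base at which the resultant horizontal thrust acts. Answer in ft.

10.8 ft

K_a = 0.3401.
Triangular part P₁ = ½K_aγH² = 17710 at H/3 = 9.500 ft; rectangular part P₂ = K_a q H = 6804 at H/2 = 14.25 ft.
ȳ = (P₁·9.500 + P₂·14.25)/(P₁+P₂) = 10.82 ft.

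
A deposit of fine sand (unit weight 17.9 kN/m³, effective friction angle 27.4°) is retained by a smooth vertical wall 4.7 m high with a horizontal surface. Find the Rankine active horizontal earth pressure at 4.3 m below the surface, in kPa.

28.5 kPa

K_a = (1 − sin φ)/(1 + sin φ) = 0.3697.
σ_h = K_a γ z = 0.3697 × 17.9 × 4.3 = 28.45 kPa.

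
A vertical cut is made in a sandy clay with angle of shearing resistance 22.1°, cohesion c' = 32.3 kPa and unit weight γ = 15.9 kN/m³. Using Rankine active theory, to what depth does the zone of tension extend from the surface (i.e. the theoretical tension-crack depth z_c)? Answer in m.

K_a = tan²(45° − 22.1°/2) = 0.4533; √K_a = 0.6732.
The active pressure is zero where K_a γ z = 2c√K_a, so z_c = 2c/(γ√K_a) = 2×32.3/(15.9×0.6732) = 6.035 m.

6.03 m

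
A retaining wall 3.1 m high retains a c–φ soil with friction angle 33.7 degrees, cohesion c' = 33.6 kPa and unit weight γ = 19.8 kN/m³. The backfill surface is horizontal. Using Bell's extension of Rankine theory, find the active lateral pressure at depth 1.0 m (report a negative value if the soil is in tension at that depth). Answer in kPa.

K_a = (1 − sin φ)/(1 + sin φ) = 0.2863.
σ_a = K_a γ z − 2c√K_a = 0.2863×19.8×1.0 − 2×33.6×0.5351 = -30.29 kPa.

-30.3 kPa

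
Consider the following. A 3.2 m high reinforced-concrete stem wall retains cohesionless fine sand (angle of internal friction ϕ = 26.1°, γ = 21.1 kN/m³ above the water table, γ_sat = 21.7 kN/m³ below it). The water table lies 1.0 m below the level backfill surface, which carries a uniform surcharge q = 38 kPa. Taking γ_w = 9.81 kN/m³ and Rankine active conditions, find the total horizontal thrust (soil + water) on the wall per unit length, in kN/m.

K_a = tan²(45° − φ/2) = 0.3889.
γ' = 21.7 − 9.81 = 11.89 kN/m³. h₂ = H − d_w = 2.2 m.
σ'_h: at surface K_a·q = 14.78; at WT K_a(q+γd_w) = 22.99; at base K_a(q+γd_w+γ'h₂) = 33.16 kPa.
P₁ = ½(14.78+22.99)×1.0 = 18.88; P₂ = ½(22.99+33.16)×2.2 = 61.76; P_w = ½γ_w h₂² = 23.74.
Total = 18.88+61.76+23.74 = 104.4 kN/m.

104 kN/m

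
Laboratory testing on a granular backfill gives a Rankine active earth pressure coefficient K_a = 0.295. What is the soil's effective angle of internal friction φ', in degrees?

K_a = tan²(45° − φ/2) ⇒ 45° − φ/2 = arctan(√0.295) = 28.51°.
φ = 2(45° − 28.51°) = 32.98°.

33.0°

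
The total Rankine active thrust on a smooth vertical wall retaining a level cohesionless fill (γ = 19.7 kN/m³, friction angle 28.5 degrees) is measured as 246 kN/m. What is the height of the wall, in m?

K_a = 0.3540. P_a = ½ K_a γ H² ⇒ H = √(2P_a/(K_a γ)).
H = √(2×246/(0.3540×19.7)) = 8.400 m.

8.40 m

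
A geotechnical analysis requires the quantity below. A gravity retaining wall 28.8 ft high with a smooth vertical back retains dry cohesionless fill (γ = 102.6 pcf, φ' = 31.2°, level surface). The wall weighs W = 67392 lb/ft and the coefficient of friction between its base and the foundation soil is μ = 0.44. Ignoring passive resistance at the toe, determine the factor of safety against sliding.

2.19

K_a = tan²(45° − 31.2°/2) = 0.3175.
P_a = ½K_aγH² = 0.5×0.3175×102.6×28.8² = 13510 lb/ft, acting at H/3 = 9.600 ft above the base.
FS_sliding = μW / P_a = 0.44×67392 / 13510 = 2.195.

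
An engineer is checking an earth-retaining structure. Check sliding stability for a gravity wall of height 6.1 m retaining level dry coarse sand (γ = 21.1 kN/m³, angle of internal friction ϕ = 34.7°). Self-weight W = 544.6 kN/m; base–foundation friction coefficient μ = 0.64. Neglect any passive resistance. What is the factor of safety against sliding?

K_a = tan²(45° − 34.7°/2) = 0.2745.
P_a = ½K_aγH² = 0.5×0.2745×21.1×6.1² = 107.7 kN/m, acting at H/3 = 2.033 m above the base.
FS_sliding = μW / P_a = 0.64×544.6 / 107.7 = 3.235.

3.23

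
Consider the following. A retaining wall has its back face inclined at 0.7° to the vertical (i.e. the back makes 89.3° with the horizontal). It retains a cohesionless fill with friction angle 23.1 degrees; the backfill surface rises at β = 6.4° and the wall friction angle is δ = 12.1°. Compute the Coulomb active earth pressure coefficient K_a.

K_a = sin²(α+φ) / [sin²α · sin(α−δ) · (1 + √{sin(φ+δ)sin(φ−β) / (sin(α−δ)sin(α+β))})²].
With α = 89.3°, φ = 23.1°, δ = 12.1°, β = 6.4°: K_a = 0.4390.

0.439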